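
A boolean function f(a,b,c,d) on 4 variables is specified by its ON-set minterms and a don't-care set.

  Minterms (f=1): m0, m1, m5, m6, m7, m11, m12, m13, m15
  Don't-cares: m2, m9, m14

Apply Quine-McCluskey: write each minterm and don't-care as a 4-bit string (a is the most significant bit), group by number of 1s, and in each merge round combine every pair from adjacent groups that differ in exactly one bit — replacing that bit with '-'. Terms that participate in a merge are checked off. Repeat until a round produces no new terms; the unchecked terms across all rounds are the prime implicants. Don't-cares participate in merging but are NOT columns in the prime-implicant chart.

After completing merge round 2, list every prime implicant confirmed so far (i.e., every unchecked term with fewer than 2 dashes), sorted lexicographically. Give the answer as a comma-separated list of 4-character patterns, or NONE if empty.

0-10, 00-0, 000-

size-2^0 implicants → 0000(✓)  0001(✓)  0010(✓)  0101(✓)  0110(✓)  0111(✓)  1001(✓)  1011(✓)  1100(✓)  1101(✓)  1110(✓)  1111(✓)
size-2^1 implicants → -001(✓)  -101(✓)  -110(✓)  -111(✓)  0-01(✓)  0-10  00-0  000-  01-1(✓)  011-(✓)  1-01(✓)  1-11(✓)  10-1(✓)  11-0(✓)  11-1(✓)  110-(✓)  111-(✓)
size-2^2 implicants → --01  -1-1  -11-  1--1  11--
Unchecked terms (primes): --01, -1-1, -11-, 0-10, 00-0, 000-, 1--1, 11--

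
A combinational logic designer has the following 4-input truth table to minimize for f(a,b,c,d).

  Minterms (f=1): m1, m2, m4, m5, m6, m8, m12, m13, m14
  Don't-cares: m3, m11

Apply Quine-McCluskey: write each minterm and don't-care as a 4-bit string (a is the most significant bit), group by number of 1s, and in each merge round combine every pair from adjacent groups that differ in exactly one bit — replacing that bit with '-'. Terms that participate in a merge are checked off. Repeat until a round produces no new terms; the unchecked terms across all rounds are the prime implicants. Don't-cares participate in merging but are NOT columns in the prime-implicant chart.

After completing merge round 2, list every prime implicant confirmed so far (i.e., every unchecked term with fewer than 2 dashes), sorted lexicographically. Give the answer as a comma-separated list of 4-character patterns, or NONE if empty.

size-2^0 implicants → 0001(✓)  0010(✓)  0011(✓)  0100(✓)  0101(✓)  0110(✓)  1000(✓)  1011(✓)  1100(✓)  1101(✓)  1110(✓)
size-2^1 implicants → -011  -100(✓)  -101(✓)  -110(✓)  0-01  0-10  00-1  001-  01-0(✓)  010-(✓)  1-00  11-0(✓)  110-(✓)
size-2^2 implicants → -1-0  -10-
Unchecked terms (primes): -011, -1-0, -10-, 0-01, 0-10, 00-1, 001-, 1-00

-011, 0-01, 0-10, 00-1, 001-, 1-00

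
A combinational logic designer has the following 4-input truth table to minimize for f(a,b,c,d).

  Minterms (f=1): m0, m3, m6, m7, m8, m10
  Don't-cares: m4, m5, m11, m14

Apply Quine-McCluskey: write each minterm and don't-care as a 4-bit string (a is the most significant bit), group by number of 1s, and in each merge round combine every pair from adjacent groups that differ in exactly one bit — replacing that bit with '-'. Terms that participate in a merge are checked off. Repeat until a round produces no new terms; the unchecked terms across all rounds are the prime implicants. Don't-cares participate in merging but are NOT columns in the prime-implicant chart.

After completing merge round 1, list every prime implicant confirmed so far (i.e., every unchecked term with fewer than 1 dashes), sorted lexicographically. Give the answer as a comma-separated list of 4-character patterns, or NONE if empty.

[col 0] 0000*, 0011*, 0100*, 0101*, 0110*, 0111*, 1000*, 1010*, 1011*, 1110*
[col 1] -000, -011, -110, 0-00, 0-11, 01-0*, 01-1*, 010-*, 011-*, 1-10, 10-0, 101-
[col 2] 01--
Prime implicants: -000, -011, -110, 0-00, 0-11, 01--, 1-10, 10-0, 101-

NONE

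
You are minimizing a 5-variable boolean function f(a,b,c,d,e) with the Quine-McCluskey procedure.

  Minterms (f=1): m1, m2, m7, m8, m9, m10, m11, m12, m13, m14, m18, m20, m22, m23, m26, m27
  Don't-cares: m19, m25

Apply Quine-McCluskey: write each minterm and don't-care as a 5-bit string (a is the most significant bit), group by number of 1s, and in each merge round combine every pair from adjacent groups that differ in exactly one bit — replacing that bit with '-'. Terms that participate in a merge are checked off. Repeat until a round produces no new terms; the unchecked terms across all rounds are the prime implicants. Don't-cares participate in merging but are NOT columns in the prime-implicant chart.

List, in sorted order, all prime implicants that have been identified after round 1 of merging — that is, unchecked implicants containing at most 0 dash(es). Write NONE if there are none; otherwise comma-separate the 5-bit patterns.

[col 0] 00001*, 00010*, 00111*, 01000*, 01001*, 01010*, 01011*, 01100*, 01101*, 01110*, 10010*, 10011*, 10100*, 10110*, 10111*, 11001*, 11010*, 11011*
[col 1] -0010*, -0111, -1001*, -1010*, -1011*, 0-001, 0-010*, 01-00*, 01-01*, 01-10*, 010-0*, 010-1*, 0100-*, 0101-*, 011-0*, 0110-*, 1-010*, 1-011*, 10-10*, 10-11*, 1001-*, 101-0, 1011-*, 110-1*, 1101-*
[col 2] --010, -10-1, -101-, 01--0, 01-0-, 010--, 1-01-, 10-1-
Prime implicants: --010, -0111, -10-1, -101-, 0-001, 01--0, 01-0-, 010--, 1-01-, 10-1-, 101-0

NONE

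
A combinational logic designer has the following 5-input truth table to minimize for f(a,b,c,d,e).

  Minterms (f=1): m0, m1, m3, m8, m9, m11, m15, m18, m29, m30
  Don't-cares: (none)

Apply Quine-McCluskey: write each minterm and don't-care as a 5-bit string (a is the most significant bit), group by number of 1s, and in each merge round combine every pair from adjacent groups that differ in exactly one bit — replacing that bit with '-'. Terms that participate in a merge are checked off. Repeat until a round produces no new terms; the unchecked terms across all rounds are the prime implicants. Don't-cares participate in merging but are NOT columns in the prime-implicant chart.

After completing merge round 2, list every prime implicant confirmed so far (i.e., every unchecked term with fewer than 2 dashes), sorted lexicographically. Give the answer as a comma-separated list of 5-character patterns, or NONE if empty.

01-11, 10010, 11101, 11110

size-2^0 implicants → 00000(✓)  00001(✓)  00011(✓)  01000(✓)  01001(✓)  01011(✓)  01111(✓)  10010  11101  11110
size-2^1 implicants → 0-000(✓)  0-001(✓)  0-011(✓)  000-1(✓)  0000-(✓)  01-11  010-1(✓)  0100-(✓)
size-2^2 implicants → 0-0-1  0-00-
Unchecked terms (primes): 0-0-1, 0-00-, 01-11, 10010, 11101, 11110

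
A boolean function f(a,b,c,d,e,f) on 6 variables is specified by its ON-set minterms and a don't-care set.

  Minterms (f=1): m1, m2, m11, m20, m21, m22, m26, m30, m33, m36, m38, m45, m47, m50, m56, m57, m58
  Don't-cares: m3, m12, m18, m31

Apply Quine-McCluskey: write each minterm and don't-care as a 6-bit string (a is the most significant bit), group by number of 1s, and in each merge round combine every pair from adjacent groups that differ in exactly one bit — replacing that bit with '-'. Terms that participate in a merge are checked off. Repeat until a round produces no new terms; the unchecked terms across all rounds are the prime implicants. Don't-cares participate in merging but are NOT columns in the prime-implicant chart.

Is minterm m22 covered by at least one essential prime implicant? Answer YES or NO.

NO

size-2^0 implicants → 000001(✓)  000010(✓)  000011(✓)  001011(✓)  001100  010010(✓)  010100(✓)  010101(✓)  010110(✓)  011010(✓)  011110(✓)  011111(✓)  100001(✓)  100100(✓)  100110(✓)  101101(✓)  101111(✓)  110010(✓)  111000(✓)  111001(✓)  111010(✓)
size-2^1 implicants → -00001  -10010(✓)  -11010(✓)  0-0010  00-011  0000-1  00001-  01-010(✓)  01-110(✓)  010-10(✓)  0101-0  01010-  011-10(✓)  01111-  1001-0  1011-1  11-010(✓)  1110-0  11100-
size-2^2 implicants → -1-010  01--10
Unchecked terms (primes): -00001, -1-010, 0-0010, 00-011, 0000-1, 00001-, 001100, 01--10, 0101-0, 01010-, 01111-, 1001-0, 1011-1, 1110-0, 11100-
Minterm coverage:
  m1 ⊆ -00001,0000-1
  m2 ⊆ 0-0010,00001-
  m11 ⊆ 00-011 [E]
  m20 ⊆ 0101-0,01010-
  m21 ⊆ 01010- [E]
  m22 ⊆ 01--10,0101-0
  m26 ⊆ -1-010,01--10
  m30 ⊆ 01--10,01111-
  m33 ⊆ -00001 [E]
  m36 ⊆ 1001-0 [E]
  m38 ⊆ 1001-0 [E]
  m45 ⊆ 1011-1 [E]
  m47 ⊆ 1011-1 [E]
  m50 ⊆ -1-010 [E]
  m56 ⊆ 1110-0,11100-
  m57 ⊆ 11100- [E]
  m58 ⊆ -1-010,1110-0
E = {-00001, -1-010, 00-011, 01010-, 1001-0, 1011-1, 11100-}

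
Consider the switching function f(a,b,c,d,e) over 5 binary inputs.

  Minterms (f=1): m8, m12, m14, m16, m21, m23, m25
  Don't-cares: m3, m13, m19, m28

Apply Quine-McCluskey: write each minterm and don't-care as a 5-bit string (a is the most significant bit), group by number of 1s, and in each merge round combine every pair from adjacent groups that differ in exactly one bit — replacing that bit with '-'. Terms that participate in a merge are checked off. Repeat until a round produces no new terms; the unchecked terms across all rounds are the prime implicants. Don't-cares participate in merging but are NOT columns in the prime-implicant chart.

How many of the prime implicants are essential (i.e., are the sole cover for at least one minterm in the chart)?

5

[col 0] 00011*, 01000*, 01100*, 01101*, 01110*, 10000, 10011*, 10101*, 10111*, 11001, 11100*
[col 1] -0011, -1100, 01-00, 011-0, 0110-, 10-11, 101-1
Prime implicants: -0011, -1100, 01-00, 011-0, 0110-, 10-11, 10000, 101-1, 11001
PI chart (minterm → PIs covering it):
  8 | 01-00  (sole → essential)
  12 | -1100,01-00,011-0,0110-
  14 | 011-0  (sole → essential)
  16 | 10000  (sole → essential)
  21 | 101-1  (sole → essential)
  23 | 10-11,101-1
  25 | 11001  (sole → essential)
Essential prime implicants: 01-00, 011-0, 10000, 101-1, 11001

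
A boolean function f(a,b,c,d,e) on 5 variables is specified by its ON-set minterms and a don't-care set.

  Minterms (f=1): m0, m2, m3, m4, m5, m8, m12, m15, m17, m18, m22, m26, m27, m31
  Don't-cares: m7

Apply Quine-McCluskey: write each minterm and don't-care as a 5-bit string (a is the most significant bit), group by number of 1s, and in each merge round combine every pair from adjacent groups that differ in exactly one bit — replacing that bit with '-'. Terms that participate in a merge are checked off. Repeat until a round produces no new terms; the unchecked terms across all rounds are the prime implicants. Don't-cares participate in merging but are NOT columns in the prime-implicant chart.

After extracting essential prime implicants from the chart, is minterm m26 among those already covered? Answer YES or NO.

NO

size-2^0 implicants → 00000(✓)  00010(✓)  00011(✓)  00100(✓)  00101(✓)  00111(✓)  01000(✓)  01100(✓)  01111(✓)  10001  10010(✓)  10110(✓)  11010(✓)  11011(✓)  11111(✓)
size-2^1 implicants → -0010  -1111  0-000(✓)  0-100(✓)  0-111  00-00(✓)  00-11  000-0  0001-  001-1  0010-  01-00(✓)  1-010  10-10  11-11  1101-
size-2^2 implicants → 0--00
Unchecked terms (primes): -0010, -1111, 0--00, 0-111, 00-11, 000-0, 0001-, 001-1, 0010-, 1-010, 10-10, 10001, 11-11, 1101-
Minterm coverage:
  m0 ⊆ 0--00,000-0
  m2 ⊆ -0010,000-0,0001-
  m3 ⊆ 00-11,0001-
  m4 ⊆ 0--00,0010-
  m5 ⊆ 001-1,0010-
  m8 ⊆ 0--00 [E]
  m12 ⊆ 0--00 [E]
  m15 ⊆ -1111,0-111
  m17 ⊆ 10001 [E]
  m18 ⊆ -0010,1-010,10-10
  m22 ⊆ 10-10 [E]
  m26 ⊆ 1-010,1101-
  m27 ⊆ 11-11,1101-
  m31 ⊆ -1111,11-11
E = {0--00, 10-10, 10001}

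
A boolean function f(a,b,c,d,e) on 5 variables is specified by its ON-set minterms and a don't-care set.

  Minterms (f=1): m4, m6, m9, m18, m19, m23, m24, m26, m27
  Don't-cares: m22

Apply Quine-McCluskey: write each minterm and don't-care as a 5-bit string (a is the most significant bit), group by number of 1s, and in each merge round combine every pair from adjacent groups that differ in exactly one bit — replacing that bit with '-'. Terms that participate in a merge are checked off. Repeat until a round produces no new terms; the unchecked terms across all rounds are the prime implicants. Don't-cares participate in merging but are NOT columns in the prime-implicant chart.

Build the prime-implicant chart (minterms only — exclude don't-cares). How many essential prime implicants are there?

5

size-2^0 implicants → 00100(✓)  00110(✓)  01001  10010(✓)  10011(✓)  10110(✓)  10111(✓)  11000(✓)  11010(✓)  11011(✓)
size-2^1 implicants → -0110  001-0  1-010(✓)  1-011(✓)  10-10(✓)  10-11(✓)  1001-(✓)  1011-(✓)  110-0  1101-(✓)
size-2^2 implicants → 1-01-  10-1-
Unchecked terms (primes): -0110, 001-0, 01001, 1-01-, 10-1-, 110-0
Minterm coverage:
  m4 ⊆ 001-0 [E]
  m6 ⊆ -0110,001-0
  m9 ⊆ 01001 [E]
  m18 ⊆ 1-01-,10-1-
  m19 ⊆ 1-01-,10-1-
  m23 ⊆ 10-1- [E]
  m24 ⊆ 110-0 [E]
  m26 ⊆ 1-01-,110-0
  m27 ⊆ 1-01- [E]
E = {001-0, 01001, 1-01-, 10-1-, 110-0}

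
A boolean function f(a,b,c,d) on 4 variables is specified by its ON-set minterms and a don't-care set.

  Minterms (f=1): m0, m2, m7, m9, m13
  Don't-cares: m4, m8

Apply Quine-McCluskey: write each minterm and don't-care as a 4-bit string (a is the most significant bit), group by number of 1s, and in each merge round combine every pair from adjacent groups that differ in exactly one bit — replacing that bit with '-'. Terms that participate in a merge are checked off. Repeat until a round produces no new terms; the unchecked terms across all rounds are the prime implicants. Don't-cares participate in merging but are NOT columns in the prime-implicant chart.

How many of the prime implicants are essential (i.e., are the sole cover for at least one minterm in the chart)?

3

[col 0] 0000*, 0010*, 0100*, 0111, 1000*, 1001*, 1101*
[col 1] -000, 0-00, 00-0, 1-01, 100-
Prime implicants: -000, 0-00, 00-0, 0111, 1-01, 100-
PI chart (minterm → PIs covering it):
  0 | -000,0-00,00-0
  2 | 00-0  (sole → essential)
  7 | 0111  (sole → essential)
  9 | 1-01,100-
  13 | 1-01  (sole → essential)
Essential prime implicants: 00-0, 0111, 1-01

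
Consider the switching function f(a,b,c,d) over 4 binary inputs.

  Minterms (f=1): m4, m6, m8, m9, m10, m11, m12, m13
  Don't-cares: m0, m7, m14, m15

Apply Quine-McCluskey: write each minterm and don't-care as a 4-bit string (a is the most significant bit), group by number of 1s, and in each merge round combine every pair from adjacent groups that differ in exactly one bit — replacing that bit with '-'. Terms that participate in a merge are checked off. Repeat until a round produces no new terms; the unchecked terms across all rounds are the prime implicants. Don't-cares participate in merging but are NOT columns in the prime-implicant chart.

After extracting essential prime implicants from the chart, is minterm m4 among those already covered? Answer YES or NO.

size-2^0 implicants → 0000(✓)  0100(✓)  0110(✓)  0111(✓)  1000(✓)  1001(✓)  1010(✓)  1011(✓)  1100(✓)  1101(✓)  1110(✓)  1111(✓)
size-2^1 implicants → -000(✓)  -100(✓)  -110(✓)  -111(✓)  0-00(✓)  01-0(✓)  011-(✓)  1-00(✓)  1-01(✓)  1-10(✓)  1-11(✓)  10-0(✓)  10-1(✓)  100-(✓)  101-(✓)  11-0(✓)  11-1(✓)  110-(✓)  111-(✓)
size-2^2 implicants → --00  -1-0  -11-  1--0(✓)  1--1(✓)  1-0-(✓)  1-1-(✓)  10--(✓)  11--(✓)
size-2^3 implicants → 1---
Unchecked terms (primes): --00, -1-0, -11-, 1---
Minterm coverage:
  m4 ⊆ --00,-1-0
  m6 ⊆ -1-0,-11-
  m8 ⊆ --00,1---
  m9 ⊆ 1--- [E]
  m10 ⊆ 1--- [E]
  m11 ⊆ 1--- [E]
  m12 ⊆ --00,-1-0,1---
  m13 ⊆ 1--- [E]
E = {1---}

NO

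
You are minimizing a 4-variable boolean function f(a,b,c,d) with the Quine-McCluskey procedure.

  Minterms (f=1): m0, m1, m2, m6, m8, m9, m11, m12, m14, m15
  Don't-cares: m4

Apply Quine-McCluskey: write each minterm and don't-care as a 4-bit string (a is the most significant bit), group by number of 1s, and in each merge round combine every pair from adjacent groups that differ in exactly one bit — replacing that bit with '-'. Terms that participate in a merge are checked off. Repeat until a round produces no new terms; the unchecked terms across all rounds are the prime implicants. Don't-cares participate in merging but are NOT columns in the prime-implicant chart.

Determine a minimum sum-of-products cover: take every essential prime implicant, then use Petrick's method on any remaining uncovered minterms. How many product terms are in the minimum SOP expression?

size-2^0 implicants → 0000(✓)  0001(✓)  0010(✓)  0100(✓)  0110(✓)  1000(✓)  1001(✓)  1011(✓)  1100(✓)  1110(✓)  1111(✓)
size-2^1 implicants → -000(✓)  -001(✓)  -100(✓)  -110(✓)  0-00(✓)  0-10(✓)  00-0(✓)  000-(✓)  01-0(✓)  1-00(✓)  1-11  10-1  100-(✓)  11-0(✓)  111-
size-2^2 implicants → --00  -00-  -1-0  0--0
Unchecked terms (primes): --00, -00-, -1-0, 0--0, 1-11, 10-1, 111-
Minterm coverage:
  m0 ⊆ --00,-00-,0--0
  m1 ⊆ -00- [E]
  m2 ⊆ 0--0 [E]
  m6 ⊆ -1-0,0--0
  m8 ⊆ --00,-00-
  m9 ⊆ -00-,10-1
  m11 ⊆ 1-11,10-1
  m12 ⊆ --00,-1-0
  m14 ⊆ -1-0,111-
  m15 ⊆ 1-11,111-
E = {-00-, 0--0}
Petrick residual → -1-0, 1-11
Cover = b'c' + bd' + a'd' + acd  |cover|=4

4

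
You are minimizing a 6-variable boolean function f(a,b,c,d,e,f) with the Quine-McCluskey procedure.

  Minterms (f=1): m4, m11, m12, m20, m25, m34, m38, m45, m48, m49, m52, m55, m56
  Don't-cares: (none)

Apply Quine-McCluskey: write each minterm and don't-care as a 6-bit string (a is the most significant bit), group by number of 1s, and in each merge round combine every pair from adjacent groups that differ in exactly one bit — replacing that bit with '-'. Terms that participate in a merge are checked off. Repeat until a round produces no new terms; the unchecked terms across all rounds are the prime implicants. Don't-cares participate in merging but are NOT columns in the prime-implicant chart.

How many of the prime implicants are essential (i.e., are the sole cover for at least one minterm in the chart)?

[col 0] 000100*, 001011, 001100*, 010100*, 011001, 100010*, 100110*, 101101, 110000*, 110001*, 110100*, 110111, 111000*
[col 1] -10100, 0-0100, 00-100, 100-10, 11-000, 110-00, 11000-
Prime implicants: -10100, 0-0100, 00-100, 001011, 011001, 100-10, 101101, 11-000, 110-00, 11000-, 110111
PI chart (minterm → PIs covering it):
  4 | 0-0100,00-100
  11 | 001011  (sole → essential)
  12 | 00-100  (sole → essential)
  20 | -10100,0-0100
  25 | 011001  (sole → essential)
  34 | 100-10  (sole → essential)
  38 | 100-10  (sole → essential)
  45 | 101101  (sole → essential)
  48 | 11-000,110-00,11000-
  49 | 11000-  (sole → essential)
  52 | -10100,110-00
  55 | 110111  (sole → essential)
  56 | 11-000  (sole → essential)
Essential prime implicants: 00-100, 001011, 011001, 100-10, 101101, 11-000, 11000-, 110111

8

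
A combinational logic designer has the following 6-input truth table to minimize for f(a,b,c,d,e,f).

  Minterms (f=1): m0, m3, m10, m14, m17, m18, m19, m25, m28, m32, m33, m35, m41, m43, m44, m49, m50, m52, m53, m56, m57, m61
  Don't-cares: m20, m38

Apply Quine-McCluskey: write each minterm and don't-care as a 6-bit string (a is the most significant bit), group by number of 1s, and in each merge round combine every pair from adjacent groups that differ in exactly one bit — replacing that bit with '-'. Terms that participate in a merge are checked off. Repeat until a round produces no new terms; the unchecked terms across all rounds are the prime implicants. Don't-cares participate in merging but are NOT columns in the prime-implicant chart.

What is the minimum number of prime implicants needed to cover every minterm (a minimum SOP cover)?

Round 0: 000000✓ 000011✓ 001010✓ 001110✓ 010001✓ 010010✓ 010011✓ 010100✓ 011001✓ 011100✓ 100000✓ 100001✓ 100011✓ 100110 101001✓ 101011✓ 101100 110001✓ 110010✓ 110100✓ 110101✓ 111000✓ 111001✓ 111101✓
Round 1: -00000 -00011 -10001✓ -10010 -10100 -11001✓ 0-0011 001-10 01-001✓ 01-100 0100-1 01001- 1-0001✓ 1-1001✓ 10-001✓ 10-011✓ 1000-1✓ 10000- 1010-1✓ 11-001✓ 11-101✓ 110-01✓ 11010- 111-01✓ 11100-
Round 2: -1-001 1--001 10-0-1 11--01
PIs = {-00000, -00011, -1-001, -10010, -10100, 0-0011, 001-10, 01-100, 0100-1, 01001-, 1--001, 10-0-1, 10000-, 100110, 101100, 11--01, 11010-, 11100-}
Coverage chart:
  m0: -00000 ←essential
  m3: -00011,0-0011
  m10: 001-10 ←essential
  m14: 001-10 ←essential
  m17: -1-001,0100-1
  m18: -10010,01001-
  m19: 0-0011,0100-1,01001-
  m25: -1-001 ←essential
  m28: 01-100 ←essential
  m32: -00000,10000-
  m33: 1--001,10-0-1,10000-
  m35: -00011,10-0-1
  m41: 1--001,10-0-1
  m43: 10-0-1 ←essential
  m44: 101100 ←essential
  m49: -1-001,1--001,11--01
  m50: -10010 ←essential
  m52: -10100,11010-
  m53: 11--01,11010-
  m56: 11100- ←essential
  m57: -1-001,1--001,11--01,11100-
  m61: 11--01 ←essential
Essential: -00000, -1-001, -10010, 001-10, 01-100, 10-0-1, 101100, 11--01, 11100-
Petrick residual → -10100, 0-0011
Min cover (11 terms): b'c'd'e'f' + bd'e'f + bc'd'ef' + bc'de'f' + a'c'd'ef + a'b'cef' + a'bde'f' + ab'd'f + ab'cde'f' + abe'f + abcd'e'

11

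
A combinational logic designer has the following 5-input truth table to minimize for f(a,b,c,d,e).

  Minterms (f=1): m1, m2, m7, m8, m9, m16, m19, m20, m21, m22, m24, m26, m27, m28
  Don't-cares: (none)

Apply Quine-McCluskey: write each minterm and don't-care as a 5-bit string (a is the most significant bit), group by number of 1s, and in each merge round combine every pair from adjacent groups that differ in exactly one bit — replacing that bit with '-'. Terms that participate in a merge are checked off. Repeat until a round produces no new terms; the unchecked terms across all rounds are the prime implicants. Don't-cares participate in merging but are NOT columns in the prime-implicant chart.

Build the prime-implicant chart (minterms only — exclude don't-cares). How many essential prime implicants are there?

7

[col 0] 00001*, 00010, 00111, 01000*, 01001*, 10000*, 10011*, 10100*, 10101*, 10110*, 11000*, 11010*, 11011*, 11100*
[col 1] -1000, 0-001, 0100-, 1-000*, 1-011, 1-100*, 10-00*, 101-0, 1010-, 11-00*, 110-0, 1101-
[col 2] 1--00
Prime implicants: -1000, 0-001, 00010, 00111, 0100-, 1--00, 1-011, 101-0, 1010-, 110-0, 1101-
PI chart (minterm → PIs covering it):
  1 | 0-001  (sole → essential)
  2 | 00010  (sole → essential)
  7 | 00111  (sole → essential)
  8 | -1000,0100-
  9 | 0-001,0100-
  16 | 1--00  (sole → essential)
  19 | 1-011  (sole → essential)
  20 | 1--00,101-0,1010-
  21 | 1010-  (sole → essential)
  22 | 101-0  (sole → essential)
  24 | -1000,1--00,110-0
  26 | 110-0,1101-
  27 | 1-011,1101-
  28 | 1--00  (sole → essential)
Essential prime implicants: 0-001, 00010, 00111, 1--00, 1-011, 101-0, 1010-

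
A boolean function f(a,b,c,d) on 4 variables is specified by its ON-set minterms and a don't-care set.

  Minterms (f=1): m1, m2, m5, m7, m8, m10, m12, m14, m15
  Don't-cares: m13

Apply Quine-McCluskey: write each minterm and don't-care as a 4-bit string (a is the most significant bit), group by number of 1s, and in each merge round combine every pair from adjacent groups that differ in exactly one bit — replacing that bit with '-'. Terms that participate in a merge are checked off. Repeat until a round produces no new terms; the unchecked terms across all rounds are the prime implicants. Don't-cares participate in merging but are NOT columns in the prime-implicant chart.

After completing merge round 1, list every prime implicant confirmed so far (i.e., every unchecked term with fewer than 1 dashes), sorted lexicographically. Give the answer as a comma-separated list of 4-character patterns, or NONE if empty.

NONE

[col 0] 0001*, 0010*, 0101*, 0111*, 1000*, 1010*, 1100*, 1101*, 1110*, 1111*
[col 1] -010, -101*, -111*, 0-01, 01-1*, 1-00*, 1-10*, 10-0*, 11-0*, 11-1*, 110-*, 111-*
[col 2] -1-1, 1--0, 11--
Prime implicants: -010, -1-1, 0-01, 1--0, 11--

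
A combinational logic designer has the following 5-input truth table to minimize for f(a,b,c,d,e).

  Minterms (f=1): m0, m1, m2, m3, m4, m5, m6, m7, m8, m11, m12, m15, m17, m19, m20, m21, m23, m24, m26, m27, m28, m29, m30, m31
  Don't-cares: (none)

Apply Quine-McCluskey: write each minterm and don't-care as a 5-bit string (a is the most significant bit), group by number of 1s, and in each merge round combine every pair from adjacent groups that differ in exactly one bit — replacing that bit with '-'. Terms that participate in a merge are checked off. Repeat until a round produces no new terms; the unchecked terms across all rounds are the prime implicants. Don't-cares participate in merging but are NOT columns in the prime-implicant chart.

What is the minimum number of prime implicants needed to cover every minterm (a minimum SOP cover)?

6

Round 0: 00000✓ 00001✓ 00010✓ 00011✓ 00100✓ 00101✓ 00110✓ 00111✓ 01000✓ 01011✓ 01100✓ 01111✓ 10001✓ 10011✓ 10100✓ 10101✓ 10111✓ 11000✓ 11010✓ 11011✓ 11100✓ 11101✓ 11110✓ 11111✓
Round 1: -0001✓ -0011✓ -0100✓ -0101✓ -0111✓ -1000✓ -1011✓ -1100✓ -1111✓ 0-000✓ 0-011✓ 0-100✓ 0-111✓ 00-00✓ 00-01✓ 00-10✓ 00-11✓ 000-0✓ 000-1✓ 0000-✓ 0001-✓ 001-0✓ 001-1✓ 0010-✓ 0011-✓ 01-00✓ 01-11✓ 1-011✓ 1-100✓ 1-101✓ 1-111✓ 10-01✓ 10-11✓ 100-1✓ 101-1✓ 1010-✓ 11-00✓ 11-10✓ 11-11✓ 110-0✓ 1101-✓ 111-0✓ 111-1✓ 1110-✓ 1111-✓
Round 2: --011✓ --100 --111✓ -0-01✓ -0-11✓ -00-1✓ -01-1✓ -010- -1-00 -1-11✓ 0--00 0--11✓ 00--0✓ 00--1✓ 00-0-✓ 00-1-✓ 000--✓ 001--✓ 1--11✓ 1-1-1 1-10- 10--1✓ 11--0 11-1- 111--
Round 3: ---11 -0--1 00---
PIs = {---11, --100, -0--1, -010-, -1-00, 0--00, 00---, 1-1-1, 1-10-, 11--0, 11-1-, 111--}
Coverage chart:
  m0: 0--00,00---
  m1: -0--1,00---
  m2: 00--- ←essential
  m3: ---11,-0--1,00---
  m4: --100,-010-,0--00,00---
  m5: -0--1,-010-,00---
  m6: 00--- ←essential
  m7: ---11,-0--1,00---
  m8: -1-00,0--00
  m11: ---11 ←essential
  m12: --100,-1-00,0--00
  m15: ---11 ←essential
  m17: -0--1 ←essential
  m19: ---11,-0--1
  m20: --100,-010-,1-10-
  m21: -0--1,-010-,1-1-1,1-10-
  m23: ---11,-0--1,1-1-1
  m24: -1-00,11--0
  m26: 11--0,11-1-
  m27: ---11,11-1-
  m28: --100,-1-00,1-10-,11--0,111--
  m29: 1-1-1,1-10-,111--
  m30: 11--0,11-1-,111--
  m31: ---11,1-1-1,11-1-,111--
Essential: ---11, -0--1, 00---
Petrick residual → -1-00, 1-10-, 11--0
Min cover (6 terms): de + b'e + bd'e' + a'b' + acd' + abe'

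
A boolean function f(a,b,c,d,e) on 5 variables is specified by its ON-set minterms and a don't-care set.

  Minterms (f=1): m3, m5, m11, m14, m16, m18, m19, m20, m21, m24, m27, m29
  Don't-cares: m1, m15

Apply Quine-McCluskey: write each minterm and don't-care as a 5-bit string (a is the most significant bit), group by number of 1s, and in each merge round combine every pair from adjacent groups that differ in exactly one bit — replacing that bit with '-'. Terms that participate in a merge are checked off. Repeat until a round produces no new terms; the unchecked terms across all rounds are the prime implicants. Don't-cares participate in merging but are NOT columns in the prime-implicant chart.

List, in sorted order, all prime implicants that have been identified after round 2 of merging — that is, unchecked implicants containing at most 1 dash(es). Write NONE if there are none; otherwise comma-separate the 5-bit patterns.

-0101, 00-01, 000-1, 01-11, 0111-, 1-000, 1-101, 10-00, 100-0, 1001-, 1010-

Round 0: 00001✓ 00011✓ 00101✓ 01011✓ 01110✓ 01111✓ 10000✓ 10010✓ 10011✓ 10100✓ 10101✓ 11000✓ 11011✓ 11101✓
Round 1: -0011✓ -0101 -1011✓ 0-011✓ 00-01 000-1 01-11 0111- 1-000 1-011✓ 1-101 10-00 100-0 1001- 1010-
Round 2: --011
PIs = {--011, -0101, 00-01, 000-1, 01-11, 0111-, 1-000, 1-101, 10-00, 100-0, 1001-, 1010-}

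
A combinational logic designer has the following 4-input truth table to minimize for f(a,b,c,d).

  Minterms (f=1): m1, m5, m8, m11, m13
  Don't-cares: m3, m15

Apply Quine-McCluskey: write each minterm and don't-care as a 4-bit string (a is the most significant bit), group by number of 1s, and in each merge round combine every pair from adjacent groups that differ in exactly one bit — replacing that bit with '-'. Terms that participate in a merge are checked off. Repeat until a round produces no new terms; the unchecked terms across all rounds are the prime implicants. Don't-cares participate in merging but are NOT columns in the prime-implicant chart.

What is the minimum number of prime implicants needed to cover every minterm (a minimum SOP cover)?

4

size-2^0 implicants → 0001(✓)  0011(✓)  0101(✓)  1000  1011(✓)  1101(✓)  1111(✓)
size-2^1 implicants → -011  -101  0-01  00-1  1-11  11-1
Unchecked terms (primes): -011, -101, 0-01, 00-1, 1-11, 1000, 11-1
Minterm coverage:
  m1 ⊆ 0-01,00-1
  m5 ⊆ -101,0-01
  m8 ⊆ 1000 [E]
  m11 ⊆ -011,1-11
  m13 ⊆ -101,11-1
E = {1000}
Petrick residual → -011, -101, 0-01
Cover = b'cd + bc'd + a'c'd + ab'c'd'  |cover|=4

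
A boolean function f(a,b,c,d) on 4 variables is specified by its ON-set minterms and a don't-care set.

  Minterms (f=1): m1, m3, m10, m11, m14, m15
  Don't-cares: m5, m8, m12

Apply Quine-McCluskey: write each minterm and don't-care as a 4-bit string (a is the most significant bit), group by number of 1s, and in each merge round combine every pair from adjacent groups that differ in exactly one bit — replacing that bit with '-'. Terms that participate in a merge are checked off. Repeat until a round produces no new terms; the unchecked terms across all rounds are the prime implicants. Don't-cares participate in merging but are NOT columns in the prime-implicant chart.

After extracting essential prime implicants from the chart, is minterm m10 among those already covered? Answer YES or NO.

[col 0] 0001*, 0011*, 0101*, 1000*, 1010*, 1011*, 1100*, 1110*, 1111*
[col 1] -011, 0-01, 00-1, 1-00*, 1-10*, 1-11*, 10-0*, 101-*, 11-0*, 111-*
[col 2] 1--0, 1-1-
Prime implicants: -011, 0-01, 00-1, 1--0, 1-1-
PI chart (minterm → PIs covering it):
  1 | 0-01,00-1
  3 | -011,00-1
  10 | 1--0,1-1-
  11 | -011,1-1-
  14 | 1--0,1-1-
  15 | 1-1-  (sole → essential)
Essential prime implicants: 1-1-

YES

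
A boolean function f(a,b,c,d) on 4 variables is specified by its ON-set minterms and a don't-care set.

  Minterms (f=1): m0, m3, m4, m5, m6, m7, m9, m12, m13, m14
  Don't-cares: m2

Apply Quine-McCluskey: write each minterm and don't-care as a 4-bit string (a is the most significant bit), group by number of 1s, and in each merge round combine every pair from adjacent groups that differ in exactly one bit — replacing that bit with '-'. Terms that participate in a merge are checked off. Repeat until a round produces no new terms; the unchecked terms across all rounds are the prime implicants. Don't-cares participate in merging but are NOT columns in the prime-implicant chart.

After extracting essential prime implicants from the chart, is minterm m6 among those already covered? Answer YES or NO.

YES

[col 0] 0000*, 0010*, 0011*, 0100*, 0101*, 0110*, 0111*, 1001*, 1100*, 1101*, 1110*
[col 1] -100*, -101*, -110*, 0-00*, 0-10*, 0-11*, 00-0*, 001-*, 01-0*, 01-1*, 010-*, 011-*, 1-01, 11-0*, 110-*
[col 2] -1-0, -10-, 0--0, 0-1-, 01--
Prime implicants: -1-0, -10-, 0--0, 0-1-, 01--, 1-01
PI chart (minterm → PIs covering it):
  0 | 0--0  (sole → essential)
  3 | 0-1-  (sole → essential)
  4 | -1-0,-10-,0--0,01--
  5 | -10-,01--
  6 | -1-0,0--0,0-1-,01--
  7 | 0-1-,01--
  9 | 1-01  (sole → essential)
  12 | -1-0,-10-
  13 | -10-,1-01
  14 | -1-0  (sole → essential)
Essential prime implicants: -1-0, 0--0, 0-1-, 1-01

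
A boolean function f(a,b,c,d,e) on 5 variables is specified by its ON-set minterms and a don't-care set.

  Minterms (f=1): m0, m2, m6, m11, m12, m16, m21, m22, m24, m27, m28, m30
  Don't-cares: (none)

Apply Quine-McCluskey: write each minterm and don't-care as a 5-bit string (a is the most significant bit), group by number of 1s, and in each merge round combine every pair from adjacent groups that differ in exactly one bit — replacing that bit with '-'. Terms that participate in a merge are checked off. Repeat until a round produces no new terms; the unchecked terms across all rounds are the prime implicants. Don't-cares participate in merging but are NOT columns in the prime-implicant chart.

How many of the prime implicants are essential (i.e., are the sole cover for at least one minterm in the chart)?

Round 0: 00000✓ 00010✓ 00110✓ 01011✓ 01100✓ 10000✓ 10101 10110✓ 11000✓ 11011✓ 11100✓ 11110✓
Round 1: -0000 -0110 -1011 -1100 00-10 000-0 1-000 1-110 11-00 111-0
PIs = {-0000, -0110, -1011, -1100, 00-10, 000-0, 1-000, 1-110, 10101, 11-00, 111-0}
Coverage chart:
  m0: -0000,000-0
  m2: 00-10,000-0
  m6: -0110,00-10
  m11: -1011 ←essential
  m12: -1100 ←essential
  m16: -0000,1-000
  m21: 10101 ←essential
  m22: -0110,1-110
  m24: 1-000,11-00
  m27: -1011 ←essential
  m28: -1100,11-00,111-0
  m30: 1-110,111-0
Essential: -1011, -1100, 10101

3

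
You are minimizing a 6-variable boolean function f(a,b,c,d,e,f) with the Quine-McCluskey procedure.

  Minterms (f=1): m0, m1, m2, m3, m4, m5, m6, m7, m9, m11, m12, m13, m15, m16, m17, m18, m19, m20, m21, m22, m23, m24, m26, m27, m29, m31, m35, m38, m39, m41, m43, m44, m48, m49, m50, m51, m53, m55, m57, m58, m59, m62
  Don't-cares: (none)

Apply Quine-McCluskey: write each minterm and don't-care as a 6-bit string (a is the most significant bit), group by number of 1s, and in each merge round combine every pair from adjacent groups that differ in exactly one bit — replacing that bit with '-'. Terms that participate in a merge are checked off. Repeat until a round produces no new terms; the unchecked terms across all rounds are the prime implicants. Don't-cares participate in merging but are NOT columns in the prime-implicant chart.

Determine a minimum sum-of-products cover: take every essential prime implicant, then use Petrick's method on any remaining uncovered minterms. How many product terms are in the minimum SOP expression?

11

size-2^0 implicants → 000000(✓)  000001(✓)  000010(✓)  000011(✓)  000100(✓)  000101(✓)  000110(✓)  000111(✓)  001001(✓)  001011(✓)  001100(✓)  001101(✓)  001111(✓)  010000(✓)  010001(✓)  010010(✓)  010011(✓)  010100(✓)  010101(✓)  010110(✓)  010111(✓)  011000(✓)  011010(✓)  011011(✓)  011101(✓)  011111(✓)  100011(✓)  100110(✓)  100111(✓)  101001(✓)  101011(✓)  101100(✓)  110000(✓)  110001(✓)  110010(✓)  110011(✓)  110101(✓)  110111(✓)  111001(✓)  111010(✓)  111011(✓)  111110(✓)
size-2^1 implicants → -00011(✓)  -00110(✓)  -00111(✓)  -01001(✓)  -01011(✓)  -01100  -10000(✓)  -10001(✓)  -10010(✓)  -10011(✓)  -10101(✓)  -10111(✓)  -11010(✓)  -11011(✓)  0-0000(✓)  0-0001(✓)  0-0010(✓)  0-0011(✓)  0-0100(✓)  0-0101(✓)  0-0110(✓)  0-0111(✓)  0-1011(✓)  0-1101(✓)  0-1111(✓)  00-001(✓)  00-011(✓)  00-100(✓)  00-101(✓)  00-111(✓)  000-00(✓)  000-01(✓)  000-10(✓)  000-11(✓)  0000-0(✓)  0000-1(✓)  00000-(✓)  00001-(✓)  0001-0(✓)  0001-1(✓)  00010-(✓)  00011-(✓)  001-01(✓)  001-11(✓)  0010-1(✓)  0011-1(✓)  00110-(✓)  01-000(✓)  01-010(✓)  01-011(✓)  01-101(✓)  01-111(✓)  010-00(✓)  010-01(✓)  010-10(✓)  010-11(✓)  0100-0(✓)  0100-1(✓)  01000-(✓)  01001-(✓)  0101-0(✓)  0101-1(✓)  01010-(✓)  01011-(✓)  011-11(✓)  0110-0(✓)  01101-(✓)  0111-1(✓)  1-0011(✓)  1-0111(✓)  1-1001(✓)  1-1011(✓)  10-011(✓)  100-11(✓)  10011-(✓)  1010-1(✓)  11-001(✓)  11-010(✓)  11-011(✓)  110-01(✓)  110-11(✓)  1100-0(✓)  1100-1(✓)  11000-(✓)  11001-(✓)  1101-1(✓)  111-10  1110-1(✓)  11101-(✓)
size-2^2 implicants → --0011(✓)  --0111(✓)  --1011(✓)  -0-011(✓)  -00-11(✓)  -0011-  -010-1  -1-010(✓)  -1-011(✓)  -10-01(✓)  -10-11(✓)  -100-0(✓)  -100-1(✓)  -1000-(✓)  -1001-(✓)  -101-1(✓)  -1101-(✓)  0--011(✓)  0--101(✓)  0--111(✓)  0-0-00(✓)  0-0-01(✓)  0-0-10(✓)  0-0-11(✓)  0-00-0(✓)  0-00-1(✓)  0-000-(✓)  0-001-(✓)  0-01-0(✓)  0-01-1(✓)  0-010-(✓)  0-011-(✓)  0-1-11(✓)  0-11-1(✓)  00--01(✓)  00--11(✓)  00-0-1(✓)  00-1-1(✓)  00-10-  000--0(✓)  000--1(✓)  000-0-(✓)  000-1-(✓)  0000--(✓)  0001--(✓)  001--1(✓)  01--11(✓)  01-0-0  01-01-(✓)  01-1-1(✓)  010--0(✓)  010--1(✓)  010-0-(✓)  010-1-(✓)  0100--(✓)  0101--(✓)  1--011(✓)  1-0-11(✓)  1-10-1  11-0-1  11-01-(✓)  110--1(✓)  1100--(✓)
size-2^3 implicants → ---011  --0-11  -1-01-  -10--1  -100--  0---11  0--1-1  0-0--0(✓)  0-0--1(✓)  0-0-0-(✓)  0-0-1-(✓)  0-00--(✓)  0-01--(✓)  00---1  000---(✓)  010---(✓)
size-2^4 implicants → 0-0---
Unchecked terms (primes): ---011, --0-11, -0011-, -010-1, -01100, -1-01-, -10--1, -100--, 0---11, 0--1-1, 0-0---, 00---1, 00-10-, 01-0-0, 1-10-1, 11-0-1, 111-10
Minterm coverage:
  m0 ⊆ 0-0--- [E]
  m1 ⊆ 0-0---,00---1
  m2 ⊆ 0-0--- [E]
  m3 ⊆ ---011,--0-11,0---11,0-0---,00---1
  m4 ⊆ 0-0---,00-10-
  m5 ⊆ 0--1-1,0-0---,00---1,00-10-
  m6 ⊆ -0011-,0-0---
  m7 ⊆ --0-11,-0011-,0---11,0--1-1,0-0---,00---1
  m9 ⊆ -010-1,00---1
  m11 ⊆ ---011,-010-1,0---11,00---1
  m12 ⊆ -01100,00-10-
  m13 ⊆ 0--1-1,00---1,00-10-
  m15 ⊆ 0---11,0--1-1,00---1
  m16 ⊆ -100--,0-0---,01-0-0
  m17 ⊆ -10--1,-100--,0-0---
  m18 ⊆ -1-01-,-100--,0-0---,01-0-0
  m19 ⊆ ---011,--0-11,-1-01-,-10--1,-100--,0---11,0-0---
  m20 ⊆ 0-0--- [E]
  m21 ⊆ -10--1,0--1-1,0-0---
  m22 ⊆ 0-0--- [E]
  m23 ⊆ --0-11,-10--1,0---11,0--1-1,0-0---
  m24 ⊆ 01-0-0 [E]
  m26 ⊆ -1-01-,01-0-0
  m27 ⊆ ---011,-1-01-,0---11
  m29 ⊆ 0--1-1 [E]
  m31 ⊆ 0---11,0--1-1
  m35 ⊆ ---011,--0-11
  m38 ⊆ -0011- [E]
  m39 ⊆ --0-11,-0011-
  m41 ⊆ -010-1,1-10-1
  m43 ⊆ ---011,-010-1,1-10-1
  m44 ⊆ -01100 [E]
  m48 ⊆ -100-- [E]
  m49 ⊆ -10--1,-100--,11-0-1
  m50 ⊆ -1-01-,-100--
  m51 ⊆ ---011,--0-11,-1-01-,-10--1,-100--,11-0-1
  m53 ⊆ -10--1 [E]
  m55 ⊆ --0-11,-10--1
  m57 ⊆ 1-10-1,11-0-1
  m58 ⊆ -1-01-,111-10
  m59 ⊆ ---011,-1-01-,1-10-1,11-0-1
  m62 ⊆ 111-10 [E]
E = {-0011-, -01100, -10--1, -100--, 0--1-1, 0-0---, 01-0-0, 111-10}
Petrick residual → ---011, -010-1, 1-10-1
Cover = d'ef + b'c'de + b'cd'f + b'cde'f' + bc'f + bc'd' + a'df + a'c' + a'bd'f' + acd'f + abcef'  |cover|=11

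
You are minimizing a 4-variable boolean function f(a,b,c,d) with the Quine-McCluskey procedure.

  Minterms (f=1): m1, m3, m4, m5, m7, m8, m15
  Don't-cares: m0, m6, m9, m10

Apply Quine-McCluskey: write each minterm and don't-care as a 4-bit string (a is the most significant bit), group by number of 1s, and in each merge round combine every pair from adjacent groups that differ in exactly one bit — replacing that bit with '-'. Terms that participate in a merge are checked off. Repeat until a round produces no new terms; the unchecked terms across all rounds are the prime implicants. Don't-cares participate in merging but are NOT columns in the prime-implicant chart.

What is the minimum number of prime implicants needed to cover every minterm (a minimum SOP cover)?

Round 0: 0000✓ 0001✓ 0011✓ 0100✓ 0101✓ 0110✓ 0111✓ 1000✓ 1001✓ 1010✓ 1111✓
Round 1: -000✓ -001✓ -111 0-00✓ 0-01✓ 0-11✓ 00-1✓ 000-✓ 01-0✓ 01-1✓ 010-✓ 011-✓ 10-0 100-✓
Round 2: -00- 0--1 0-0- 01--
PIs = {-00-, -111, 0--1, 0-0-, 01--, 10-0}
Coverage chart:
  m1: -00-,0--1,0-0-
  m3: 0--1 ←essential
  m4: 0-0-,01--
  m5: 0--1,0-0-,01--
  m7: -111,0--1,01--
  m8: -00-,10-0
  m15: -111 ←essential
Essential: -111, 0--1
Petrick residual → -00-, 0-0-
Min cover (4 terms): b'c' + bcd + a'd + a'c'

4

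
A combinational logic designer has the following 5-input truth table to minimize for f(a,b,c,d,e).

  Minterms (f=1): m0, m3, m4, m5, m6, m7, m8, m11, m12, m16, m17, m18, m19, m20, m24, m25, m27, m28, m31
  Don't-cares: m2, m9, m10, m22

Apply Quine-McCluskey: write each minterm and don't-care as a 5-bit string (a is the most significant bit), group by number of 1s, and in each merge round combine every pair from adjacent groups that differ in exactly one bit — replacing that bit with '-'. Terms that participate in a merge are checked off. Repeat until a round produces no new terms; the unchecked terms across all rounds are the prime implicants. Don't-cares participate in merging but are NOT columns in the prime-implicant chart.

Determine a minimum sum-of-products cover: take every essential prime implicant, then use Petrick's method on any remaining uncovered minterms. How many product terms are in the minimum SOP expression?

6

[col 0] 00000*, 00010*, 00011*, 00100*, 00101*, 00110*, 00111*, 01000*, 01001*, 01010*, 01011*, 01100*, 10000*, 10001*, 10010*, 10011*, 10100*, 10110*, 11000*, 11001*, 11011*, 11100*, 11111*
[col 1] -0000*, -0010*, -0011*, -0100*, -0110*, -1000*, -1001*, -1011*, -1100*, 0-000*, 0-010*, 0-011*, 0-100*, 00-00*, 00-10*, 00-11*, 000-0*, 0001-*, 001-0*, 001-1*, 0010-*, 0011-*, 01-00*, 010-0*, 010-1*, 0100-*, 0101-*, 1-000*, 1-001*, 1-011*, 1-100*, 10-00*, 10-10*, 100-0*, 100-1*, 1000-*, 1001-*, 101-0*, 11-00*, 11-11, 110-1*, 1100-*
[col 2] --000*, --011, --100*, -0-00*, -0-10*, -00-0*, -001-, -01-0*, -1-00*, -10-1, -100-, 0--00*, 0-0-0, 0-01-, 00--0*, 00-1-, 001--, 010--, 1--00*, 1-0-1, 1-00-, 10--0*, 100--
[col 3] ---00, -0--0
Prime implicants: ---00, --011, -0--0, -001-, -10-1, -100-, 0-0-0, 0-01-, 00-1-, 001--, 010--, 1-0-1, 1-00-, 100--, 11-11
PI chart (minterm → PIs covering it):
  0 | ---00,-0--0,0-0-0
  3 | --011,-001-,0-01-,00-1-
  4 | ---00,-0--0,001--
  5 | 001--  (sole → essential)
  6 | -0--0,00-1-,001--
  7 | 00-1-,001--
  8 | ---00,-100-,0-0-0,010--
  11 | --011,-10-1,0-01-,010--
  12 | ---00  (sole → essential)
  16 | ---00,-0--0,1-00-,100--
  17 | 1-0-1,1-00-,100--
  18 | -0--0,-001-,100--
  19 | --011,-001-,1-0-1,100--
  20 | ---00,-0--0
  24 | ---00,-100-,1-00-
  25 | -10-1,-100-,1-0-1,1-00-
  27 | --011,-10-1,1-0-1,11-11
  28 | ---00  (sole → essential)
  31 | 11-11  (sole → essential)
Essential prime implicants: ---00, 001--, 11-11
Petrick residual → --011, -0--0, 1-0-1
Minimum SOP uses 6 PIs: d'e' + c'de + b'e' + a'b'c + ac'e + abde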